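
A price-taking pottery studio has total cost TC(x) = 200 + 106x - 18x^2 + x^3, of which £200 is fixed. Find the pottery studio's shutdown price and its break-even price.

Shutdown price = £25; break-even price = £46

Shutdown price = min AVC. AVC = 106 - 18x + x^2, with vertex at x = 9 and minimum £25.
ATC = 200/x + 106 - 18x + x^2. Setting dATC/dx = −200/x^2 − 18 + 2x = 0 gives x = 10 (since 2·10^3 − 18·10^2 = 200).
min ATC = 200/10 + 106 − 18·10 + 10^2 = £46. That is the break-even price.
Between these two prices the firm operates at a loss; above £46 it earns a profit.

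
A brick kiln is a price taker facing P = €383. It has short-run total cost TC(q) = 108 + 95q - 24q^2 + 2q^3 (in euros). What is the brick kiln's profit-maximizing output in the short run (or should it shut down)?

From TC, MC = TC'(q) = 95 - 48q + 6q^2 and AVC = VC/q = 95 - 24q + 2q^2.
AVC is minimized where dAVC/dq = -24 + 4q = 0, at q = 6; min AVC = 95 - 24·6 + 2·6^2 = €23.
Since P = €383 ≥ min AVC = €23, price covers variable cost and the firm should produce.
P = MC gives -288 - 48q + 6q^2 = 0, with roots -4 and 12. Take the larger (rising MC): q* = 12.
Check: AVC at q = 12 is €95 ≤ P, so revenue covers variable cost.
Profit = P·q − TC = 383·12 − 1248 = €3348.

Produce at q = 12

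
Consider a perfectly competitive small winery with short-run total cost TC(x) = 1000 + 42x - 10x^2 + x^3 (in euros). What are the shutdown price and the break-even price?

AVC = 42 - 10x + x^2; minimized at x = 5, giving min AVC = €17. That is the shutdown price.
ATC = 1000/x + 42 - 10x + x^2. Setting dATC/dx = −1000/x^2 − 10 + 2x = 0 gives x = 10 (since 2·10^3 − 10·10^2 = 1000).
min ATC = 1000/10 + 42 − 10·10 + 10^2 = €142. That is the break-even price.
Between these two prices the firm operates at a loss; above €142 it earns a profit.

Shutdown price = €17; break-even price = €142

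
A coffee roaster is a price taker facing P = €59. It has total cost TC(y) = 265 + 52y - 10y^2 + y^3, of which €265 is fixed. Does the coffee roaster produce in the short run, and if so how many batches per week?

Produce at y = 7

From TC, MC = TC'(y) = 52 - 20y + 3y^2 and AVC = VC/y = 52 - 10y + y^2.
AVC hits its minimum where MC = AVC, at y = 5, giving min AVC = 52 - 10·5 + 5^2 = €27.
P = €59 exceeds min AVC = €27, so the firm stays open.
Set P = MC: 59 = 52 - 20y + 3y^2 → -7 - 20y + 3y^2 = 0. The roots are y = -1/3 and y = 7; the profit-maximizing output is on the rising part of MC, so y* = 7.
Check: AVC at y = 7 is €31 ≤ P, so revenue covers variable cost.
Profit = P·y − TC = 59·7 − 482 = -€69, a loss, but smaller than the €265 fixed cost the firm would lose by shutting down.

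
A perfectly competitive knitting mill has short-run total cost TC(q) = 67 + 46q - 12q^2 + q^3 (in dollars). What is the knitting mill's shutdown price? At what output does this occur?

$10 per unit, at q = 6

Short-run supply begins at min AVC. From VC = 46q - 12q^2 + q^3, AVC = 46 - 12q + q^2.
At the minimum of AVC, MC = AVC. MC = 46 - 24q + 3q^2; setting MC = AVC gives 2q^2 - 12q = 0, so q = 6. min AVC = 10.
The firm shuts down for any P below $10.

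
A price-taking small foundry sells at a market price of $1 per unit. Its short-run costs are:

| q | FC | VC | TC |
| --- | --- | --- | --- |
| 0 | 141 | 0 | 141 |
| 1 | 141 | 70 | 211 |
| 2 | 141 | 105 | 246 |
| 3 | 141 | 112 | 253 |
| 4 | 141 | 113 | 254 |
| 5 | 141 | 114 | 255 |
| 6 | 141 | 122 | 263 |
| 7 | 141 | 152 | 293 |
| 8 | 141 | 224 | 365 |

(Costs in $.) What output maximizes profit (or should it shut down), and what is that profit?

q = 0 (shut down); profit = -$141

Compute π = P·q − TC at each output: q=0: -141; q=1: -210; q=2: -244; q=3: -250; q=4: -250; q=5: -250; q=6: -257; q=7: -286; q=8: -357.
Profit is highest at q = 0. Equivalently, the lowest AVC in the table is 122/6 ≈ $20.33 at q = 6, and P = $1 falls below it — price never covers variable cost, so the firm shuts down and loses only its fixed cost.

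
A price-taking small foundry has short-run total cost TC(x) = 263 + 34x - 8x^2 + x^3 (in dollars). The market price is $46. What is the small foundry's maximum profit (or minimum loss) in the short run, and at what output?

Profit = -$119 at x = 6

AVC = 34 - 8x + x^2 has its minimum $18 at x = 4; price $46 clears that bar, so the firm operates.
MC = 34 - 16x + 3x^2. Setting P = MC and taking the root on the rising branch gives x* = 6.
TR = 46·6 = 276. TC = 263 + 132 = 395. Profit = 276 − 395 = -$119.
That loss of $119 beats the $263 the firm would lose by shutting down; producing recovers $144 of fixed cost.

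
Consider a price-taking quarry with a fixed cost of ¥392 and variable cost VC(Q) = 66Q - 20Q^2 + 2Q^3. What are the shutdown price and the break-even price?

Shutdown price = ¥16; break-even price = ¥80

AVC = 66 - 20Q + 2Q^2; minimized at Q = 5, giving min AVC = ¥16. That is the shutdown price.
ATC = 392/Q + 66 - 20Q + 2Q^2. Setting dATC/dQ = −392/Q^2 − 20 + 4Q = 0 gives Q = 7 (since 4·7^3 − 20·7^2 = 392).
min ATC = 392/7 + 66 − 20·7 + 2·7^2 = ¥80. That is the break-even price.
Between these two prices the firm operates at a loss; above ¥80 it earns a profit.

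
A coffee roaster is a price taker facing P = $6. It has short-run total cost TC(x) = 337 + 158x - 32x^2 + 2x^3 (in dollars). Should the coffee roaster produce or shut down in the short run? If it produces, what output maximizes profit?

Shut down

From TC, MC = TC'(x) = 158 - 64x + 6x^2 and AVC = VC/x = 158 - 32x + 2x^2.
The AVC parabola has its vertex at x = 32/4 = 8, where AVC = 158 - 32·8 + 2·8^2 = $30.
Since P = $6 < min AVC = $30, price fails to cover variable cost at any output.
Shutting down limits the loss to fixed cost, $337.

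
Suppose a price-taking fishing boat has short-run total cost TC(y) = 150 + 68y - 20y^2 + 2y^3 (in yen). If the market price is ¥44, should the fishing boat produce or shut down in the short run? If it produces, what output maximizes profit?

Produce at y = 6

Strip out fixed cost: VC = 68y - 20y^2 + 2y^3. Then AVC = 68 - 20y + 2y^2 and MC = 68 - 40y + 6y^2.
AVC hits its minimum where MC = AVC, at y = 5, giving min AVC = 68 - 20·5 + 2·5^2 = ¥18.
P = ¥44 exceeds min AVC = ¥18, so the firm stays open.
Solving P = MC: 24 - 40y + 6y^2 = 0 ⇒ y = 2/3 or 6. On the upward-sloping branch, y* = 6.
Check: AVC at y = 6 is ¥20 ≤ P, so revenue covers variable cost.
Profit = P·y − TC = 44·6 − 270 = -¥6, a loss, but smaller than the ¥150 fixed cost the firm would lose by shutting down.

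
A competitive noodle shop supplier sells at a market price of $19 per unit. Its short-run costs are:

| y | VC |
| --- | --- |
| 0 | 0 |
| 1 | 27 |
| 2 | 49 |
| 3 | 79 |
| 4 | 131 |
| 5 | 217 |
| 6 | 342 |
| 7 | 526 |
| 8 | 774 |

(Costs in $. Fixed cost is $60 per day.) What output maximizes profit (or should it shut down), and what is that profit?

y = 0 (shut down); profit = -$60

Compute π = P·y − TC at each output: y=0: -60; y=1: -68; y=2: -71; y=3: -82; y=4: -115; y=5: -182; y=6: -288; y=7: -453; y=8: -682.
Profit is highest at y = 0. Equivalently, the lowest AVC in the table is 49/2 ≈ $24.50 at y = 2, and P = $19 falls below it — price never covers variable cost, so the firm shuts down and loses only its fixed cost.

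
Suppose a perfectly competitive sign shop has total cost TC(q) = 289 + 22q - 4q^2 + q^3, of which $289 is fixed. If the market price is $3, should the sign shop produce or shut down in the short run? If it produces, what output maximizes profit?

Variable cost is VC = 22q - 4q^2 + q^3, so AVC = VC/q = 22 - 4q + q^2 and MC = dTC/dq = 22 - 8q + 3q^2.
The AVC parabola has its vertex at q = 4/2 = 2, where AVC = 22 - 4·2 + 2^2 = $18.
With P < min AVC ($3 < $18), every unit sold adds to the loss.
Shutting down limits the loss to fixed cost, $289.

Shut down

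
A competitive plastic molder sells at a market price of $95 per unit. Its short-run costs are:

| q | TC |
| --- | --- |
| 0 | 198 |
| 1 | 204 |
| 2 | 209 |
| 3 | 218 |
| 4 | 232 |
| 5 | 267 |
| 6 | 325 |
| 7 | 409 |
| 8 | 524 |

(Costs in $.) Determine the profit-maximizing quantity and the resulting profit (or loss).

q = 7; profit = $256

Tabulate TR − TC: q=0: -198; q=1: -109; q=2: -19; q=3: 67; q=4: 148; q=5: 208; q=6: 245; q=7: 256; q=8: 236.
Profit is maximized at q = 7. AVC there is 211/7 = $30.14 ≤ P, so producing beats shutting down (which would give -$198).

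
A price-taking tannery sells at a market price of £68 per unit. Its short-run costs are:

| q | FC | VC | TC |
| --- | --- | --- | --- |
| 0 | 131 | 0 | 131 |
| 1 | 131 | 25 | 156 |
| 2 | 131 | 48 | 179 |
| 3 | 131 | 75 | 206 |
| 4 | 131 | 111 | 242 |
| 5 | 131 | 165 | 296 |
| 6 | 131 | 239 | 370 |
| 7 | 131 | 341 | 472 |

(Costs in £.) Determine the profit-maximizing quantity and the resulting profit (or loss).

q = 5; profit = £44

Profit at each row (π = 68q − TC): q=0: -131; q=1: -88; q=2: -43; q=3: -2; q=4: 30; q=5: 44; q=6: 38; q=7: 4.
Profit is maximized at q = 5. AVC there is 165/5 = £33 ≤ P, so producing beats shutting down (which would give -£131).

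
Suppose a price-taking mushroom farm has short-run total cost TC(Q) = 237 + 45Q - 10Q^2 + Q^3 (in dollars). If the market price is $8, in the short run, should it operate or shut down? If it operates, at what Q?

Shut down

Strip out fixed cost: VC = 45Q - 10Q^2 + Q^3. Then AVC = 45 - 10Q + Q^2 and MC = 45 - 20Q + 3Q^2.
The AVC parabola has its vertex at Q = 10/2 = 5, where AVC = 45 - 10·5 + 5^2 = $20.
Since P = $8 < min AVC = $20, price fails to cover variable cost at any output.
Shutting down limits the loss to fixed cost, $237.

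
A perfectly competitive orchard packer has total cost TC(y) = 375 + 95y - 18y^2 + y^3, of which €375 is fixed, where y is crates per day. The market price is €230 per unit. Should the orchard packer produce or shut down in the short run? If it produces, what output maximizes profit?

Variable cost is VC = 95y - 18y^2 + y^3, so AVC = VC/y = 95 - 18y + y^2 and MC = dTC/dy = 95 - 36y + 3y^2.
AVC is minimized where dAVC/dy = -18 + 2y = 0, at y = 9; min AVC = 95 - 18·9 + 9^2 = €14.
Since P = €230 ≥ min AVC = €14, price covers variable cost and the firm should produce.
P = MC gives -135 - 36y + 3y^2 = 0, with roots -3 and 15. Take the larger (rising MC): y* = 15.
Check: AVC at y = 15 is €50 ≤ P, so revenue covers variable cost.
Profit = P·y − TC = 230·15 − 1125 = €2325.

Produce at y = 15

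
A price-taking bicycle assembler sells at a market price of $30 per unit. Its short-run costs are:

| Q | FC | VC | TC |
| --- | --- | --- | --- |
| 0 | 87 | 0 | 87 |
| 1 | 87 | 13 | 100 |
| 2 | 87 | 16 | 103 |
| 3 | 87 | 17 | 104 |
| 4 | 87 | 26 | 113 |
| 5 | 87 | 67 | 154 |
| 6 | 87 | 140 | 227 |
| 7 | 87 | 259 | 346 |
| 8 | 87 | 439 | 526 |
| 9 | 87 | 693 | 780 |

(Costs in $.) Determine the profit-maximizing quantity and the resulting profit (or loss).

Profit at each row (π = 30Q − TC): Q=0: -87; Q=1: -70; Q=2: -43; Q=3: -14; Q=4: 7; Q=5: -4; Q=6: -47; Q=7: -136; Q=8: -286; Q=9: -510.
Profit is maximized at Q = 4. AVC there is 26/4 = $6.50 ≤ P, so producing beats shutting down (which would give -$87).

Q = 4; profit = $7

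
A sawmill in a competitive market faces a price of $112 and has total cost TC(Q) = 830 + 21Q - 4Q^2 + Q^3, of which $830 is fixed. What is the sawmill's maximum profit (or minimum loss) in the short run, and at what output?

Profit = -$340 at Q = 7

AVC = 21 - 4Q + Q^2 has its minimum $17 at Q = 2; price $112 clears that bar, so the firm operates.
With MC = 21 - 8Q + 3Q^2, P = MC on the upward-sloping part at Q* = 7.
TR = 112·7 = 784. TC = 830 + 294 = 1124. Profit = 784 − 1124 = -$340.
By producing, the firm covers all variable cost plus $490 of fixed cost; shutting down would lose the full $830.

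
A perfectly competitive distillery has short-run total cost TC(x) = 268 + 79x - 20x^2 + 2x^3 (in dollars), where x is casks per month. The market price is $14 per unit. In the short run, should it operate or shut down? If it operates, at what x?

From TC, MC = TC'(x) = 79 - 40x + 6x^2 and AVC = VC/x = 79 - 20x + 2x^2.
The AVC parabola has its vertex at x = 20/4 = 5, where AVC = 79 - 20·5 + 2·5^2 = $29.
P = $14 lies below min AVC = $29; no output level covers variable cost.
The firm minimizes its loss by shutting down and losing only its fixed cost of $268.

Shut down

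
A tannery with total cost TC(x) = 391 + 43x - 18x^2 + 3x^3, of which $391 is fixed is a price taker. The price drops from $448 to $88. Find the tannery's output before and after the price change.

Output falls from 9 to 5

AVC = 43 - 18x + 3x^2, minimized at x = 3 where min AVC = $16. MC = 43 - 36x + 9x^2.
With P = $448 above the shutdown price, P = MC gives x = 9.
At P = $88 ≥ min AVC, set P = MC: x = 5. The firm stays open but cuts output.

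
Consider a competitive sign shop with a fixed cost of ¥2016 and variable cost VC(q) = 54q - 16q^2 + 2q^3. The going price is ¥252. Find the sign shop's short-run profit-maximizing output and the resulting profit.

Profit = -¥396 at q = 9

AVC = 54 - 16q + 2q^2 has its minimum ¥22 at q = 4; price ¥252 clears that bar, so the firm operates.
MC = 54 - 32q + 6q^2. Setting P = MC and taking the root on the rising branch gives q* = 9.
TR = 252·9 = 2268. TC = 2016 + 648 = 2664. Profit = 2268 − 2664 = -¥396.
By producing, the firm covers all variable cost plus ¥1620 of fixed cost; shutting down would lose the full ¥2016.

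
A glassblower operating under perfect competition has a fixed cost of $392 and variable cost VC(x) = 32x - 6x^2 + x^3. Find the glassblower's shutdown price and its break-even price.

Shutdown price = $23; break-even price = $95

AVC = 32 - 6x + x^2; minimized at x = 3, giving min AVC = $23. That is the shutdown price.
ATC = 392/x + 32 - 6x + x^2. Setting dATC/dx = −392/x^2 − 6 + 2x = 0 gives x = 7 (since 2·7^3 − 6·7^2 = 392).
min ATC = 392/7 + 32 − 6·7 + 7^2 = $95. That is the break-even price.
Between these two prices the firm operates at a loss; above $95 it earns a profit.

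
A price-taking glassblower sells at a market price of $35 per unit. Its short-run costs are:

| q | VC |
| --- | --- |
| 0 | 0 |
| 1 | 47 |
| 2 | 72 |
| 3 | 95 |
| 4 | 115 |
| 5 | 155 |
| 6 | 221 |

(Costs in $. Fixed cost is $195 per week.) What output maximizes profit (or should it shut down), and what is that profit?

Tabulate TR − TC: q=0: -195; q=1: -207; q=2: -197; q=3: -185; q=4: -170; q=5: -175; q=6: -206.
Profit is maximized at q = 4. AVC there is 115/4 = $28.75 ≤ P, so producing beats shutting down (which would give -$195).

q = 4; profit = -$170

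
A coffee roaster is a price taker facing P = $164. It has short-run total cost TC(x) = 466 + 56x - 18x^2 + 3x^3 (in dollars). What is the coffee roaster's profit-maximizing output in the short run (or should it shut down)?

Strip out fixed cost: VC = 56x - 18x^2 + 3x^3. Then AVC = 56 - 18x + 3x^2 and MC = 56 - 36x + 9x^2.
AVC is minimized where dAVC/dx = -18 + 6x = 0, at x = 3; min AVC = 56 - 18·3 + 3·3^2 = $29.
Because $164 ≥ $29, revenue can cover variable cost; the firm operates.
Solving P = MC: -108 - 36x + 9x^2 = 0 ⇒ x = -2 or 6. On the upward-sloping branch, x* = 6.
Check: AVC at x = 6 is $56 ≤ P, so revenue covers variable cost.
Profit = P·x − TC = 164·6 − 802 = $182.

Produce at x = 6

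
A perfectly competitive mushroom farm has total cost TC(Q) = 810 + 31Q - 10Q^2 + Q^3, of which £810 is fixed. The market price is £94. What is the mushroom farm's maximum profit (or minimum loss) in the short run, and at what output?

AVC = 31 - 10Q + Q^2; min AVC = £6 at Q = 5. Since P = £94 ≥ min AVC, the firm produces.
MC = 31 - 20Q + 3Q^2. Setting P = MC and taking the root on the rising branch gives Q* = 9.
TR = 94·9 = 846. TC = 810 + 198 = 1008. Profit = 846 − 1008 = -£162.
Shutting down would mean losing the fixed cost of £810, so operating at a loss of £162 is better by £648.

Profit = -£162 at Q = 9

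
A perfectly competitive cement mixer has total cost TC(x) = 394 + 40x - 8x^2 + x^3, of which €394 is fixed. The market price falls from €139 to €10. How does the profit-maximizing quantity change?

MC = 40 - 16x + 3x^2; the shutdown threshold is min AVC = €24 (at x = 4).
With P = €139 above the shutdown price, P = MC gives x = 9.
At P = €10 < min AVC = €24, price no longer covers variable cost at any output, so the firm shuts down: x = 0.

Output falls from 9 to 0 (the firm shuts down)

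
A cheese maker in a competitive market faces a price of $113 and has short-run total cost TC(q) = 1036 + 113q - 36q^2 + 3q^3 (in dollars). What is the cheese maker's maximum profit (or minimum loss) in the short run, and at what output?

AVC = 113 - 36q + 3q^2 has its minimum $5 at q = 6; price $113 clears that bar, so the firm operates.
With MC = 113 - 72q + 9q^2, P = MC on the upward-sloping part at q* = 8.
TR = 113·8 = 904. TC = 1036 + 136 = 1172. Profit = 904 − 1172 = -$268.
That loss of $268 beats the $1036 the firm would lose by shutting down; producing recovers $768 of fixed cost.

Profit = -$268 at q = 8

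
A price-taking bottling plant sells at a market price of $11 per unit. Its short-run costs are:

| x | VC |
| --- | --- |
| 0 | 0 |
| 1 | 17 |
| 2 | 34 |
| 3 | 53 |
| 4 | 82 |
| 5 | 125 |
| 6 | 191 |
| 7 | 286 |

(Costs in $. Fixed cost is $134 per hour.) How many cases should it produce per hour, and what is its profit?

Compute π = P·x − TC at each output: x=0: -134; x=1: -140; x=2: -146; x=3: -154; x=4: -172; x=5: -204; x=6: -259; x=7: -343.
Profit is highest at x = 0. Equivalently, the lowest AVC in the table is 17/1 ≈ $17 at x = 1, and P = $11 falls below it — price never covers variable cost, so the firm shuts down and loses only its fixed cost.

x = 0 (shut down); profit = -$134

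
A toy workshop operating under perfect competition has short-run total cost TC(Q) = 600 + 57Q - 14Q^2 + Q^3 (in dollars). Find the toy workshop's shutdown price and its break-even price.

Shutdown price = $8; break-even price = $77

Shutdown price = min AVC. AVC = 57 - 14Q + Q^2, with vertex at Q = 7 and minimum $8.
ATC = 600/Q + 57 - 14Q + Q^2. Setting dATC/dQ = −600/Q^2 − 14 + 2Q = 0 gives Q = 10 (since 2·10^3 − 14·10^2 = 600).
min ATC = 600/10 + 57 − 14·10 + 10^2 = $77. That is the break-even price.
For $8 ≤ P < $77 the firm produces at a loss; below $8 it shuts down.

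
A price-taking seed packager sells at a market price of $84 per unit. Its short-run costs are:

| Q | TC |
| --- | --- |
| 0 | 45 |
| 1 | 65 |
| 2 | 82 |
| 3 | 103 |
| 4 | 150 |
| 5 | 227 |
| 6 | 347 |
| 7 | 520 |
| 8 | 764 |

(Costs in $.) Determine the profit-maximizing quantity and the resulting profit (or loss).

Q = 5; profit = $193

Tabulate TR − TC: Q=0: -45; Q=1: 19; Q=2: 86; Q=3: 149; Q=4: 186; Q=5: 193; Q=6: 157; Q=7: 68; Q=8: -92.
Profit is maximized at Q = 5. AVC there is 182/5 = $36.40 ≤ P, so producing beats shutting down (which would give -$45).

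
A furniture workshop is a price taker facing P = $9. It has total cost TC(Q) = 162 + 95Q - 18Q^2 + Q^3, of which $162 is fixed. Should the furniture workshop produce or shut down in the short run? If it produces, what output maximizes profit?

Shut down

Strip out fixed cost: VC = 95Q - 18Q^2 + Q^3. Then AVC = 95 - 18Q + Q^2 and MC = 95 - 36Q + 3Q^2.
AVC is minimized where dAVC/dQ = -18 + 2Q = 0, at Q = 9; min AVC = 95 - 18·9 + 9^2 = $14.
With P < min AVC ($9 < $14), every unit sold adds to the loss.
Best response: produce nothing and absorb the $162 fixed cost.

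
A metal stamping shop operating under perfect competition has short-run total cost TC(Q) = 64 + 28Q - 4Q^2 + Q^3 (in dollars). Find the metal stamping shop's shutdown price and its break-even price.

Shutdown price = $24; break-even price = $44

AVC = 28 - 4Q + Q^2; minimized at Q = 2, giving min AVC = $24. That is the shutdown price.
ATC = 64/Q + 28 - 4Q + Q^2. Setting dATC/dQ = −64/Q^2 − 4 + 2Q = 0 gives Q = 4 (since 2·4^3 − 4·4^2 = 64).
min ATC = 64/4 + 28 − 4·4 + 4^2 = $44. That is the break-even price.
Between these two prices the firm operates at a loss; above $44 it earns a profit.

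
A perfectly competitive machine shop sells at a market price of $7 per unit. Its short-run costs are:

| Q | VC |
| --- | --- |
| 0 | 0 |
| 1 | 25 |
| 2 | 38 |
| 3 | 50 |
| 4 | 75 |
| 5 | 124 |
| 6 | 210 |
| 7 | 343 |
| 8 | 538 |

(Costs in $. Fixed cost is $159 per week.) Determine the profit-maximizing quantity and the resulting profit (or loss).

Compute π = P·Q − TC at each output: Q=0: -159; Q=1: -177; Q=2: -183; Q=3: -188; Q=4: -206; Q=5: -248; Q=6: -327; Q=7: -453; Q=8: -641.
Profit is highest at Q = 0. Equivalently, the lowest AVC in the table is 50/3 ≈ $16.67 at Q = 3, and P = $7 falls below it — price never covers variable cost, so the firm shuts down and loses only its fixed cost.

Q = 0 (shut down); profit = -$159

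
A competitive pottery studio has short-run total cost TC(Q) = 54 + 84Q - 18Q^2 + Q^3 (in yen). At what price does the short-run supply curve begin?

The firm shuts down when price falls below the minimum of average variable cost. AVC = VC/Q = 84 - 18Q + Q^2.
dAVC/dQ = -18 + 2Q = 0 gives Q = 9. min AVC = 84 - 18·9 + 9^2 = 3.
The firm shuts down for any P below ¥3.

¥3 per unit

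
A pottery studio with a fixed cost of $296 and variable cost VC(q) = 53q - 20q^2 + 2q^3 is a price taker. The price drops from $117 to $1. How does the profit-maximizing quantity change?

MC = 53 - 40q + 6q^2; the shutdown threshold is min AVC = $3 (at q = 5).
At P = $117 ≥ min AVC, set P = MC on the rising branch: q = 8.
At P = $1 < min AVC = $3, price no longer covers variable cost at any output, so the firm shuts down: q = 0.

Output falls from 8 to 0 (the firm shuts down)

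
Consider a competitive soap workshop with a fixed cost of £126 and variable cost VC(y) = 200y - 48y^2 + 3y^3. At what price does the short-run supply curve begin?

£8 per unit

The firm shuts down when price falls below the minimum of average variable cost. AVC = VC/y = 200 - 48y + 3y^2.
dAVC/dy = -48 + 6y = 0 gives y = 8. min AVC = 200 - 48·8 + 3·8^2 = 8.
So the shutdown price is £8.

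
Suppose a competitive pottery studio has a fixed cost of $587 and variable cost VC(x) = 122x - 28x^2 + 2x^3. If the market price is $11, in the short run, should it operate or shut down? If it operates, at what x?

Variable cost is VC = 122x - 28x^2 + 2x^3, so AVC = VC/x = 122 - 28x + 2x^2 and MC = dTC/dx = 122 - 56x + 6x^2.
The AVC parabola has its vertex at x = 28/4 = 7, where AVC = 122 - 28·7 + 2·7^2 = $24.
With P < min AVC ($11 < $24), every unit sold adds to the loss.
The firm minimizes its loss by shutting down and losing only its fixed cost of $587.

Shut down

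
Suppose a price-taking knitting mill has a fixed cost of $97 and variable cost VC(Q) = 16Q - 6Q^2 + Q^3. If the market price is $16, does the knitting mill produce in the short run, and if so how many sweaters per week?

Produce at Q = 4

Strip out fixed cost: VC = 16Q - 6Q^2 + Q^3. Then AVC = 16 - 6Q + Q^2 and MC = 16 - 12Q + 3Q^2.
AVC is minimized where dAVC/dQ = -6 + 2Q = 0, at Q = 3; min AVC = 16 - 6·3 + 3^2 = $7.
Because $16 ≥ $7, revenue can cover variable cost; the firm operates.
P = MC gives -12Q + 3Q^2 = 0, with roots 0 and 4. Take the larger (rising MC): Q* = 4.
Check: AVC at Q = 4 is $8 ≤ P, so revenue covers variable cost.
Profit = P·Q − TC = 16·4 − 129 = -$65, a loss, but smaller than the $97 fixed cost the firm would lose by shutting down.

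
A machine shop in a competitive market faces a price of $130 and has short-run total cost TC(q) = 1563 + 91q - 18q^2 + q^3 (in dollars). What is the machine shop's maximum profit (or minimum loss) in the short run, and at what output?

AVC = 91 - 18q + q^2; min AVC = $10 at q = 9. Since P = $130 ≥ min AVC, the firm produces.
With MC = 91 - 36q + 3q^2, P = MC on the upward-sloping part at q* = 13.
TR = 130·13 = 1690. TC = 1563 + 338 = 1901. Profit = 1690 − 1901 = -$211.
Shutting down would mean losing the fixed cost of $1563, so operating at a loss of $211 is better by $1352.

Profit = -$211 at q = 13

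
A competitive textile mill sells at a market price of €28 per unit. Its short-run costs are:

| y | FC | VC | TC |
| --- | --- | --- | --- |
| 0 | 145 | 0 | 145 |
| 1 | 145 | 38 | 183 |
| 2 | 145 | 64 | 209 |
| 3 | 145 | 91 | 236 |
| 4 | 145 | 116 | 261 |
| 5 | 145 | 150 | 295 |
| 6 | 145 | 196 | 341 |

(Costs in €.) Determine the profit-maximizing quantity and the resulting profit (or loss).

y = 0 (shut down); profit = -€145

Profit at each row (π = 28y − TC): y=0: -145; y=1: -155; y=2: -153; y=3: -152; y=4: -149; y=5: -155; y=6: -173.
Profit is highest at y = 0. Equivalently, the lowest AVC in the table is 116/4 ≈ €29 at y = 4, and P = €28 falls below it — price never covers variable cost, so the firm shuts down and loses only its fixed cost.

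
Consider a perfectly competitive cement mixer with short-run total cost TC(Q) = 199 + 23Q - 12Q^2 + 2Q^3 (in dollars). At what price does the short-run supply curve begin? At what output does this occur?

The firm shuts down when price falls below the minimum of average variable cost. AVC = VC/Q = 23 - 12Q + 2Q^2.
At the minimum of AVC, MC = AVC. MC = 23 - 24Q + 6Q^2; setting MC = AVC gives 4Q^2 - 12Q = 0, so Q = 3. min AVC = 5.
For P < $5 the firm produces nothing.

$5 per unit, at Q = 3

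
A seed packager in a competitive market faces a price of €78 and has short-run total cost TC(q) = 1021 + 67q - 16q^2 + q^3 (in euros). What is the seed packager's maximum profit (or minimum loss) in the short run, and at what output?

AVC = 67 - 16q + q^2 has its minimum €3 at q = 8; price €78 clears that bar, so the firm operates.
MC = 67 - 32q + 3q^2. Setting P = MC and taking the root on the rising branch gives q* = 11.
TR = 78·11 = 858. TC = 1021 + 132 = 1153. Profit = 858 − 1153 = -€295.
That loss of €295 beats the €1021 the firm would lose by shutting down; producing recovers €726 of fixed cost.

Profit = -€295 at q = 11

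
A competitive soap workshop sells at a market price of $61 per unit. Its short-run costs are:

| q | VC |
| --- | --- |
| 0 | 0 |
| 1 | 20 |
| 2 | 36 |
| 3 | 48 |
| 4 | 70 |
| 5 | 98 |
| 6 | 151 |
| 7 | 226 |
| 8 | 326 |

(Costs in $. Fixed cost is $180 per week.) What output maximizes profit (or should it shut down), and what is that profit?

q = 6; profit = $35

Compute π = P·q − TC at each output: q=0: -180; q=1: -139; q=2: -94; q=3: -45; q=4: -6; q=5: 27; q=6: 35; q=7: 21; q=8: -18.
Profit is maximized at q = 6. AVC there is 151/6 = $25.17 ≤ P, so producing beats shutting down (which would give -$180).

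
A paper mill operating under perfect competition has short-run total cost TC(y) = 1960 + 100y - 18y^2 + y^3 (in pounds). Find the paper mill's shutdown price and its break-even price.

Shutdown price = min AVC. AVC = 100 - 18y + y^2, with vertex at y = 9 and minimum £19.
ATC = 1960/y + 100 - 18y + y^2. Setting dATC/dy = −1960/y^2 − 18 + 2y = 0 gives y = 14 (since 2·14^3 − 18·14^2 = 1960).
min ATC = 1960/14 + 100 − 18·14 + 14^2 = £184. That is the break-even price.
For £19 ≤ P < £184 the firm produces at a loss; below £19 it shuts down.

Shutdown price = £19; break-even price = £184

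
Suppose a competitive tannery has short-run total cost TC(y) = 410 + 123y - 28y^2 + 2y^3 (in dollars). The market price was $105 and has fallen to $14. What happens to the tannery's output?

AVC = 123 - 28y + 2y^2, minimized at y = 7 where min AVC = $25. MC = 123 - 56y + 6y^2.
With P = $105 above the shutdown price, P = MC gives y = 9.
At P = $14 < min AVC = $25, price no longer covers variable cost at any output, so the firm shuts down: y = 0.

Output falls from 9 to 0 (the firm shuts down)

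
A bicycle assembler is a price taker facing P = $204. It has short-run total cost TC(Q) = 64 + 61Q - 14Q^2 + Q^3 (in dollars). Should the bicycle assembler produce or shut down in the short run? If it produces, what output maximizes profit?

Produce at Q = 13

Variable cost is VC = 61Q - 14Q^2 + Q^3, so AVC = VC/Q = 61 - 14Q + Q^2 and MC = dTC/dQ = 61 - 28Q + 3Q^2.
AVC is minimized where dAVC/dQ = -14 + 2Q = 0, at Q = 7; min AVC = 61 - 14·7 + 7^2 = $12.
P = $204 exceeds min AVC = $12, so the firm stays open.
P = MC gives -143 - 28Q + 3Q^2 = 0, with roots -11/3 and 13. Take the larger (rising MC): Q* = 13.
Check: AVC at Q = 13 is $48 ≤ P, so revenue covers variable cost.
Profit = P·Q − TC = 204·13 − 688 = $1964.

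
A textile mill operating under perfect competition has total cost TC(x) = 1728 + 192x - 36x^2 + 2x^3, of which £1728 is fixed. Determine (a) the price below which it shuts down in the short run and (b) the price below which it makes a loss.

Shutdown price = min AVC. AVC = 192 - 36x + 2x^2, with vertex at x = 9 and minimum £30.
ATC = 1728/x + 192 - 36x + 2x^2. Setting dATC/dx = −1728/x^2 − 36 + 4x = 0 gives x = 12 (since 4·12^3 − 36·12^2 = 1728).
min ATC = 1728/12 + 192 − 36·12 + 2·12^2 = £192. That is the break-even price.
For £30 ≤ P < £192 the firm produces at a loss; below £30 it shuts down.

Shutdown price = £30; break-even price = £192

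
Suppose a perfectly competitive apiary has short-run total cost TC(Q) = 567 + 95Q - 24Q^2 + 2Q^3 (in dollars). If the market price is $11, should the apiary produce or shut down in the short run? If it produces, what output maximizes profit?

Shut down

Variable cost is VC = 95Q - 24Q^2 + 2Q^3, so AVC = VC/Q = 95 - 24Q + 2Q^2 and MC = dTC/dQ = 95 - 48Q + 6Q^2.
AVC is minimized where dAVC/dQ = -24 + 4Q = 0, at Q = 6; min AVC = 95 - 24·6 + 2·6^2 = $23.
P = $11 lies below min AVC = $23; no output level covers variable cost.
Best response: produce nothing and absorb the $567 fixed cost.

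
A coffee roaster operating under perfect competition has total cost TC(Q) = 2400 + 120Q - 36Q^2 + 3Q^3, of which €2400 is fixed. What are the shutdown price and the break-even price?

Shutdown price = min AVC. AVC = 120 - 36Q + 3Q^2, with vertex at Q = 6 and minimum €12.
ATC = 2400/Q + 120 - 36Q + 3Q^2. Setting dATC/dQ = −2400/Q^2 − 36 + 6Q = 0 gives Q = 10 (since 6·10^3 − 36·10^2 = 2400).
min ATC = 2400/10 + 120 − 36·10 + 3·10^2 = €300. That is the break-even price.
For €12 ≤ P < €300 the firm produces at a loss; below €12 it shuts down.

Shutdown price = €12; break-even price = €300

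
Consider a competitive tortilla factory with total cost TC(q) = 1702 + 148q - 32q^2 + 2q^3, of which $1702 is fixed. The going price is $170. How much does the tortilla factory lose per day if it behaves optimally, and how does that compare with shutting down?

Profit = -$250 at q = 11

AVC = 148 - 32q + 2q^2; min AVC = $20 at q = 8. Since P = $170 ≥ min AVC, the firm produces.
With MC = 148 - 64q + 6q^2, P = MC on the upward-sloping part at q* = 11.
TR = 170·11 = 1870. TC = 1702 + 418 = 2120. Profit = 1870 − 2120 = -$250.
Shutting down would mean losing the fixed cost of $1702, so operating at a loss of $250 is better by $1452.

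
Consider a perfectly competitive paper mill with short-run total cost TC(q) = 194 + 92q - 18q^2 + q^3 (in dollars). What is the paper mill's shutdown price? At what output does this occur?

$11 per unit, at q = 9

The shutdown price is the minimum of AVC. VC = 92q - 18q^2 + q^3, so AVC = 92 - 18q + q^2.
dAVC/dq = -18 + 2q = 0 gives q = 9. min AVC = 92 - 18·9 + 9^2 = 11.
So the shutdown price is $11.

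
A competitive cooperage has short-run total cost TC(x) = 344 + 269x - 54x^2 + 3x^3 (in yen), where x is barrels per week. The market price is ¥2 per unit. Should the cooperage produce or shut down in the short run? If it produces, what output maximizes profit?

From TC, MC = TC'(x) = 269 - 108x + 9x^2 and AVC = VC/x = 269 - 54x + 3x^2.
AVC is minimized where dAVC/dx = -54 + 6x = 0, at x = 9; min AVC = 269 - 54·9 + 3·9^2 = ¥26.
With P < min AVC (¥2 < ¥26), every unit sold adds to the loss.
The firm minimizes its loss by shutting down and losing only its fixed cost of ¥344.

Shut down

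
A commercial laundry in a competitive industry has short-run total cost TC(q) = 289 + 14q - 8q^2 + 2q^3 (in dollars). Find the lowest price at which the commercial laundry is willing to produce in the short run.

The firm shuts down when price falls below the minimum of average variable cost. AVC = VC/q = 14 - 8q + 2q^2.
At the minimum of AVC, MC = AVC. MC = 14 - 16q + 6q^2; setting MC = AVC gives 4q^2 - 8q = 0, so q = 2. min AVC = 6.
For P < $6 the firm produces nothing.

$6 per unit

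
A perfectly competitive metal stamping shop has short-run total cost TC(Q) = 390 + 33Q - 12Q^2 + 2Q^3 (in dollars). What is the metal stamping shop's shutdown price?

$15 per unit

Short-run supply begins at min AVC. From VC = 33Q - 12Q^2 + 2Q^3, AVC = 33 - 12Q + 2Q^2.
At the minimum of AVC, MC = AVC. MC = 33 - 24Q + 6Q^2; setting MC = AVC gives 4Q^2 - 12Q = 0, so Q = 3. min AVC = 15.
The firm shuts down for any P below $15.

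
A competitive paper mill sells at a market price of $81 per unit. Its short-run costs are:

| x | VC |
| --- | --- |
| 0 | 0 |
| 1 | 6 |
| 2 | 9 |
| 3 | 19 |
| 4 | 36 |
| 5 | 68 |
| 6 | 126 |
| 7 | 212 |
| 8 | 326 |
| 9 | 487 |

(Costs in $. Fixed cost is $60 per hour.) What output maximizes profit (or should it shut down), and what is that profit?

x = 6; profit = $300

Tabulate TR − TC: x=0: -60; x=1: 15; x=2: 93; x=3: 164; x=4: 228; x=5: 277; x=6: 300; x=7: 295; x=8: 262; x=9: 182.
Profit is maximized at x = 6. AVC there is 126/6 = $21 ≤ P, so producing beats shutting down (which would give -$60).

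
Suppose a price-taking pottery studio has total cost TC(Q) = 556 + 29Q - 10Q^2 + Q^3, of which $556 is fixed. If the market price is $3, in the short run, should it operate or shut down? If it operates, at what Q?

Shut down

Variable cost is VC = 29Q - 10Q^2 + Q^3, so AVC = VC/Q = 29 - 10Q + Q^2 and MC = dTC/dQ = 29 - 20Q + 3Q^2.
AVC is minimized where dAVC/dQ = -10 + 2Q = 0, at Q = 5; min AVC = 29 - 10·5 + 5^2 = $4.
P = $3 lies below min AVC = $4; no output level covers variable cost.
Shutting down limits the loss to fixed cost, $556.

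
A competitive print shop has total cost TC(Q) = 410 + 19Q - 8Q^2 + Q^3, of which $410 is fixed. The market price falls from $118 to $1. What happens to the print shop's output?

MC = 19 - 16Q + 3Q^2; the shutdown threshold is min AVC = $3 (at Q = 4).
At P = $118 ≥ min AVC, set P = MC on the rising branch: Q = 9.
At P = $1 < min AVC = $3, price no longer covers variable cost at any output, so the firm shuts down: Q = 0.

Output falls from 9 to 0 (the firm shuts down)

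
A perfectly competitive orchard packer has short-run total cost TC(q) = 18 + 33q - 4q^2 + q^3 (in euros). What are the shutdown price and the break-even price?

AVC = 33 - 4q + q^2; minimized at q = 2, giving min AVC = €29. That is the shutdown price.
ATC = 18/q + 33 - 4q + q^2. Setting dATC/dq = −18/q^2 − 4 + 2q = 0 gives q = 3 (since 2·3^3 − 4·3^2 = 18).
min ATC = 18/3 + 33 − 4·3 + 3^2 = €36. That is the break-even price.
Between these two prices the firm operates at a loss; above €36 it earns a profit.

Shutdown price = €29; break-even price = €36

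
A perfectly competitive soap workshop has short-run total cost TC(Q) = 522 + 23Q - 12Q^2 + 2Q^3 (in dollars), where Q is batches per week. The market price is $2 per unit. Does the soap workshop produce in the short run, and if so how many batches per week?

Strip out fixed cost: VC = 23Q - 12Q^2 + 2Q^3. Then AVC = 23 - 12Q + 2Q^2 and MC = 23 - 24Q + 6Q^2.
AVC is minimized where dAVC/dQ = -12 + 4Q = 0, at Q = 3; min AVC = 23 - 12·3 + 2·3^2 = $5.
With P < min AVC ($2 < $5), every unit sold adds to the loss.
The firm minimizes its loss by shutting down and losing only its fixed cost of $522.

Shut down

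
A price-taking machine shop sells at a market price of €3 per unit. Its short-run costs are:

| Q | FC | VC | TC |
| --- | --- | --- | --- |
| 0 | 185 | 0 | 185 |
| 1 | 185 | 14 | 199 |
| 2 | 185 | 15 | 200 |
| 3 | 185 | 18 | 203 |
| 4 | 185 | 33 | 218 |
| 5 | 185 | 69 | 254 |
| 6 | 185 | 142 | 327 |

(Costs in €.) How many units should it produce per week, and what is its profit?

Q = 0 (shut down); profit = -€185

Tabulate TR − TC: Q=0: -185; Q=1: -196; Q=2: -194; Q=3: -194; Q=4: -206; Q=5: -239; Q=6: -309.
Profit is highest at Q = 0. Equivalently, the lowest AVC in the table is 18/3 ≈ €6 at Q = 3, and P = €3 falls below it — price never covers variable cost, so the firm shuts down and loses only its fixed cost.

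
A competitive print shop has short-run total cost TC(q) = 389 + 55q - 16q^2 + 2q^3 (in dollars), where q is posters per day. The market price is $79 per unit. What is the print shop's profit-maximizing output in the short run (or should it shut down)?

Produce at q = 6

From TC, MC = TC'(q) = 55 - 32q + 6q^2 and AVC = VC/q = 55 - 16q + 2q^2.
The AVC parabola has its vertex at q = 16/4 = 4, where AVC = 55 - 16·4 + 2·4^2 = $23.
Since P = $79 ≥ min AVC = $23, price covers variable cost and the firm should produce.
Solving P = MC: -24 - 32q + 6q^2 = 0 ⇒ q = -2/3 or 6. On the upward-sloping branch, q* = 6.
Check: AVC at q = 6 is $31 ≤ P, so revenue covers variable cost.
Profit = P·q − TC = 79·6 − 575 = -$101, a loss, but smaller than the $389 fixed cost the firm would lose by shutting down.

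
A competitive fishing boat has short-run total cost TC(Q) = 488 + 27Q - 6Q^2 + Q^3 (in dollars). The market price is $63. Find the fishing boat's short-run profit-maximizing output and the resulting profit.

AVC = 27 - 6Q + Q^2 has its minimum $18 at Q = 3; price $63 clears that bar, so the firm operates.
With MC = 27 - 12Q + 3Q^2, P = MC on the upward-sloping part at Q* = 6.
TR = 63·6 = 378. TC = 488 + 162 = 650. Profit = 378 − 650 = -$272.
By producing, the firm covers all variable cost plus $216 of fixed cost; shutting down would lose the full $488.

Profit = -$272 at Q = 6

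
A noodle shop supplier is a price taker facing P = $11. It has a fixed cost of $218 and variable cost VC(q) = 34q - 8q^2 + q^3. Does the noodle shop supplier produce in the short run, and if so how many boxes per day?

Strip out fixed cost: VC = 34q - 8q^2 + q^3. Then AVC = 34 - 8q + q^2 and MC = 34 - 16q + 3q^2.
AVC is minimized where dAVC/dq = -8 + 2q = 0, at q = 4; min AVC = 34 - 8·4 + 4^2 = $18.
Since P = $11 < min AVC = $18, price fails to cover variable cost at any output.
The firm minimizes its loss by shutting down and losing only its fixed cost of $218.

Shut down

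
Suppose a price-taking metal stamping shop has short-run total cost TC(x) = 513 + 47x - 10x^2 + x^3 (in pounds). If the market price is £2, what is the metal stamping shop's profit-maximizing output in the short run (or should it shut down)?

From TC, MC = TC'(x) = 47 - 20x + 3x^2 and AVC = VC/x = 47 - 10x + x^2.
AVC hits its minimum where MC = AVC, at x = 5, giving min AVC = 47 - 10·5 + 5^2 = £22.
P = £2 lies below min AVC = £22; no output level covers variable cost.
Shutting down limits the loss to fixed cost, £513.

Shut down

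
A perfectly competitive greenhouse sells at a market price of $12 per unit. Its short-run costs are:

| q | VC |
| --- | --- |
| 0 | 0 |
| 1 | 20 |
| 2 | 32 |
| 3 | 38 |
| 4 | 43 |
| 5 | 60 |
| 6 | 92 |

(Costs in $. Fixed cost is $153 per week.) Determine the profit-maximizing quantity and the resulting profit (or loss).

q = 4; profit = -$148

Tabulate TR − TC: q=0: -153; q=1: -161; q=2: -161; q=3: -155; q=4: -148; q=5: -153; q=6: -173.
Profit is maximized at q = 4. AVC there is 43/4 = $10.75 ≤ P, so producing beats shutting down (which would give -$153).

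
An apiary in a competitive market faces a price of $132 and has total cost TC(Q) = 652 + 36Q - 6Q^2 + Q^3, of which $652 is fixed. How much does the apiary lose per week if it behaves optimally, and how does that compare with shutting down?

AVC = 36 - 6Q + Q^2; min AVC = $27 at Q = 3. Since P = $132 ≥ min AVC, the firm produces.
With MC = 36 - 12Q + 3Q^2, P = MC on the upward-sloping part at Q* = 8.
TR = 132·8 = 1056. TC = 652 + 416 = 1068. Profit = 1056 − 1068 = -$12.
By producing, the firm covers all variable cost plus $640 of fixed cost; shutting down would lose the full $652.

Profit = -$12 at Q = 8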